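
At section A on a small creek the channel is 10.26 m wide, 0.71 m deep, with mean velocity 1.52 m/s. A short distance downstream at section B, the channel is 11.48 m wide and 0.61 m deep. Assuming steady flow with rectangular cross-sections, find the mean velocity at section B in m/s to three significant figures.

1.58 m/s

Q = A₁V₁ = (10.26×0.71) × 1.52 = 11.07 m³/s
A₂ = 11.48 × 0.61 = 7.003 m²
V₂ = Q/A₂ = 11.07/7.003 = 1.581 m/s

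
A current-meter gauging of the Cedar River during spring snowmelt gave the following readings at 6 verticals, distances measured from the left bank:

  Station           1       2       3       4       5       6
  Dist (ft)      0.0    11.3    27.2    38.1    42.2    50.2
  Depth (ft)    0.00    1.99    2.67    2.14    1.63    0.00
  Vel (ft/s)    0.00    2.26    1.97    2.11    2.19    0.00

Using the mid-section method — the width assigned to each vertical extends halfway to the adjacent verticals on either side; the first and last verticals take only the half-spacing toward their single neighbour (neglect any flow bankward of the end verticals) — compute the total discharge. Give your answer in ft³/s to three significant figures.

w_2 = (27.2 − 0.0)/2 = 13.6 ft; q_2 = 2.26 × 1.99 × 13.6 = 61.16 ft³/s
w_3 = (38.1 − 11.3)/2 = 13.4 ft; q_3 = 1.97 × 2.67 × 13.4 = 70.48 ft³/s
w_4 = (42.2 − 27.2)/2 = 7.5 ft; q_4 = 2.11 × 2.14 × 7.5 = 33.87 ft³/s
w_5 = (50.2 − 38.1)/2 = 6.05 ft; q_5 = 2.19 × 1.63 × 6.05 = 21.60 ft³/s
Stations 1, 6 contribute zero (depth or velocity is 0).
Q = Σ qᵢ = 187.1 ft³/s

187 ft³/s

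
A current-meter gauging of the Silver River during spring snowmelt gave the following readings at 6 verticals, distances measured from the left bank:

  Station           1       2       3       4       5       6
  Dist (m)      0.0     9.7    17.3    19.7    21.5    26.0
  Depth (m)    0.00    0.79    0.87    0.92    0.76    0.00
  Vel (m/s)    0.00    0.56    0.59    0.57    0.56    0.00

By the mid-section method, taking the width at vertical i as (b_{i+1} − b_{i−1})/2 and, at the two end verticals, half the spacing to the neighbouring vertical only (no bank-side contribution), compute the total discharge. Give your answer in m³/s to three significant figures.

8.84 m³/s

w_2 = (17.3 − 0.0)/2 = 8.65 m; q_2 = 0.56 × 0.79 × 8.65 = 3.827 m³/s
w_3 = (19.7 − 9.7)/2 = 5 m; q_3 = 0.59 × 0.87 × 5 = 2.567 m³/s
w_4 = (21.5 − 17.3)/2 = 2.1 m; q_4 = 0.57 × 0.92 × 2.1 = 1.101 m³/s
w_5 = (26.0 − 19.7)/2 = 3.15 m; q_5 = 0.56 × 0.76 × 3.15 = 1.341 m³/s
Stations 1, 6 contribute zero (depth or velocity is 0).
Q = Σ qᵢ = 8.835 m³/s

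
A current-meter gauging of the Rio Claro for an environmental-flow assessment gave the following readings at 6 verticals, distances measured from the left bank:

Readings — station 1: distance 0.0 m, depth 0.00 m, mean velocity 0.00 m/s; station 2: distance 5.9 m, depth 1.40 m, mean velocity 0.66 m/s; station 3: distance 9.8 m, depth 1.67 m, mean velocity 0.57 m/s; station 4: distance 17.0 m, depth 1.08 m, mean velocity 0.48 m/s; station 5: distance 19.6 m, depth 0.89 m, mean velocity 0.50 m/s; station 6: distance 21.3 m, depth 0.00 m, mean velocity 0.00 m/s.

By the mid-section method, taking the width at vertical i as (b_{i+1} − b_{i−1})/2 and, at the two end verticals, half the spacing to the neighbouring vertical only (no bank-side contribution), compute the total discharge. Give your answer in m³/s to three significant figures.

w_2 = (9.8 − 0.0)/2 = 4.9 m; q_2 = 0.66 × 1.40 × 4.9 = 4.528 m³/s
w_3 = (17.0 − 5.9)/2 = 5.55 m; q_3 = 0.57 × 1.67 × 5.55 = 5.283 m³/s
w_4 = (19.6 − 9.8)/2 = 4.9 m; q_4 = 0.48 × 1.08 × 4.9 = 2.540 m³/s
w_5 = (21.3 − 17.0)/2 = 2.15 m; q_5 = 0.50 × 0.89 × 2.15 = 0.9568 m³/s
Stations 1, 6 contribute zero (depth or velocity is 0).
Q = Σ qᵢ = 13.31 m³/s

13.3 m³/s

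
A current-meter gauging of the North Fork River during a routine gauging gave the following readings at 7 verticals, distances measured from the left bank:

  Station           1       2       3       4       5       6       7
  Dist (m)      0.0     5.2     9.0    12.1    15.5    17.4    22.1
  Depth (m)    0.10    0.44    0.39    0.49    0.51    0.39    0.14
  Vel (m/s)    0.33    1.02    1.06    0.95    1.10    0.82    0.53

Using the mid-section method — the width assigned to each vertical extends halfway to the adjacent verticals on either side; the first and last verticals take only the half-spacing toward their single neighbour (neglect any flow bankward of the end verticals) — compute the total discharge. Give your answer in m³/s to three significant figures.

w_1 = (5.2 − 0.0)/2 = 2.6 m; q_1 = 0.33 × 0.10 × 2.6 = 0.08580 m³/s
w_2 = (9.0 − 0.0)/2 = 4.5 m; q_2 = 1.02 × 0.44 × 4.5 = 2.020 m³/s
w_3 = (12.1 − 5.2)/2 = 3.45 m; q_3 = 1.06 × 0.39 × 3.45 = 1.426 m³/s
w_4 = (15.5 − 9.0)/2 = 3.25 m; q_4 = 0.95 × 0.49 × 3.25 = 1.513 m³/s
w_5 = (17.4 − 12.1)/2 = 2.65 m; q_5 = 1.10 × 0.51 × 2.65 = 1.487 m³/s
w_6 = (22.1 − 15.5)/2 = 3.3 m; q_6 = 0.82 × 0.39 × 3.3 = 1.055 m³/s
w_7 = (22.1 − 17.4)/2 = 2.35 m; q_7 = 0.53 × 0.14 × 2.35 = 0.1744 m³/s
Q = Σ qᵢ = 7.761 m³/s

7.76 m³/s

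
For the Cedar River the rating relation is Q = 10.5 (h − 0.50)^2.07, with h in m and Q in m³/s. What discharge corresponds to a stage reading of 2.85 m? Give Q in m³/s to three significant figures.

61.6 m³/s

Q = 10.5 × (2.85 − 0.50)^2.07 = 10.5 × 2.35^2.07 = 61.56 m³/s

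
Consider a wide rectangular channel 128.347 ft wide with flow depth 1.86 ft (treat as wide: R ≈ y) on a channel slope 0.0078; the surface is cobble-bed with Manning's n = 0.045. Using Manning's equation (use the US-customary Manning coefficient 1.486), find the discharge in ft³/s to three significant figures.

1050 ft³/s

A = b·y = 128.347 × 1.86 = 238.7 ft²
Wide channel: R ≈ y = 1.86 ft
Q = (1.486/n)·A·R^(2/3)·S^(1/2) = (1.486/0.045) × 238.7 × 1.860^(2/3) × 0.0078^(1/2) = 1053 ft³/s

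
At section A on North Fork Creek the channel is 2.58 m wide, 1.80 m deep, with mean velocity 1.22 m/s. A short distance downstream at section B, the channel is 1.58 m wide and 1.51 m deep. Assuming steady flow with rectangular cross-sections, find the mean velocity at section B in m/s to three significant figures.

2.37 m/s

Q = A₁V₁ = (2.58×1.80) × 1.22 = 5.666 m³/s
A₂ = 1.58 × 1.51 = 2.386 m²
V₂ = Q/A₂ = 5.666/2.386 = 2.375 m/s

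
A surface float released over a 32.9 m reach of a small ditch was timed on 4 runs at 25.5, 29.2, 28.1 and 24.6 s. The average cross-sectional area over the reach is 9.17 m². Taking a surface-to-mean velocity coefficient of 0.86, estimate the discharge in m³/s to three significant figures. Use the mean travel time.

9.66 m³/s

t̄ = (25.5 + 29.2 + 28.1 + 24.6) / 4 = 26.85 s
v_surface = L / t̄ = 32.9 / 26.85 = 1.225 m/s
v_mean = 0.86 × 1.225 = 1.054 m/s
Q = A × v_mean = 9.17 × 1.054 = 9.663 m³/s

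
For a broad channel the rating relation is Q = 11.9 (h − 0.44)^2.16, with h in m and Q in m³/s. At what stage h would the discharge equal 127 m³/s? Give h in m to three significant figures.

3.43 m

h − h₀ = (Q/C)^(1/b) = (127/11.9)^(1/2.16) = 2.993 m
h = 0.44 + 2.993 = 3.433 m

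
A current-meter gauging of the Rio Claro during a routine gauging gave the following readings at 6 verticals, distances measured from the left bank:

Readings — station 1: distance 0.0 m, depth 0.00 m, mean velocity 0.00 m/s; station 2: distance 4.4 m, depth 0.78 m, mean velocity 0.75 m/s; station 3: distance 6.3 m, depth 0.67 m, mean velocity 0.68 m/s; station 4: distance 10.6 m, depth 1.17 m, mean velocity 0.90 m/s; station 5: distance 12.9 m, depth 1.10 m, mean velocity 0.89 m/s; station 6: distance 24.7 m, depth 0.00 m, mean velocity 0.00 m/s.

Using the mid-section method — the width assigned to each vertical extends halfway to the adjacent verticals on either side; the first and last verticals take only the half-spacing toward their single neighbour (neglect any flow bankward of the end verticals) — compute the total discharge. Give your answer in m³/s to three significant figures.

w_2 = (6.3 − 0.0)/2 = 3.15 m; q_2 = 0.75 × 0.78 × 3.15 = 1.843 m³/s
w_3 = (10.6 − 4.4)/2 = 3.1 m; q_3 = 0.68 × 0.67 × 3.1 = 1.412 m³/s
w_4 = (12.9 − 6.3)/2 = 3.3 m; q_4 = 0.90 × 1.17 × 3.3 = 3.475 m³/s
w_5 = (24.7 − 10.6)/2 = 7.05 m; q_5 = 0.89 × 1.10 × 7.05 = 6.902 m³/s
Stations 1, 6 contribute zero (depth or velocity is 0).
Q = Σ qᵢ = 13.63 m³/s

13.6 m³/s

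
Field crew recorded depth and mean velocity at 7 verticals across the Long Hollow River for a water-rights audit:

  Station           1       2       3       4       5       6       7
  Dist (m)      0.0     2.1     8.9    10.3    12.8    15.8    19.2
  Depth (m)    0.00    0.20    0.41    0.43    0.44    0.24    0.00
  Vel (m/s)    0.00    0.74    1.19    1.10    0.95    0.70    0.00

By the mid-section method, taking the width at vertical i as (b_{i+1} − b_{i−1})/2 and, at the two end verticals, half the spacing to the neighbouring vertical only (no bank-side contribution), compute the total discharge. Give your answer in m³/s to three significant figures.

w_2 = (8.9 − 0.0)/2 = 4.45 m; q_2 = 0.74 × 0.20 × 4.45 = 0.6586 m³/s
w_3 = (10.3 − 2.1)/2 = 4.1 m; q_3 = 1.19 × 0.41 × 4.1 = 2.000 m³/s
w_4 = (12.8 − 8.9)/2 = 1.95 m; q_4 = 1.10 × 0.43 × 1.95 = 0.9224 m³/s
w_5 = (15.8 − 10.3)/2 = 2.75 m; q_5 = 0.95 × 0.44 × 2.75 = 1.150 m³/s
w_6 = (19.2 − 12.8)/2 = 3.2 m; q_6 = 0.70 × 0.24 × 3.2 = 0.5376 m³/s
Stations 1, 7 contribute zero (depth or velocity is 0).
Q = Σ qᵢ = 5.268 m³/s

5.27 m³/s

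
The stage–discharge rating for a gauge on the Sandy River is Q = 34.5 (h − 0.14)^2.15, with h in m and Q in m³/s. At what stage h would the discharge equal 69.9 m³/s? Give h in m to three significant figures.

h − h₀ = (Q/C)^(1/b) = (69.9/34.5)^(1/2.15) = 1.389 m
h = 0.14 + 1.389 = 1.529 m

1.53 m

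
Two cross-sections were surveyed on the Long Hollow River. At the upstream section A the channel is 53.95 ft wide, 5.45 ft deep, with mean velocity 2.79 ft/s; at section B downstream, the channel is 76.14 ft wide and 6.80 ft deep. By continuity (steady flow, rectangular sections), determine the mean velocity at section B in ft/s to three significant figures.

Q = A₁V₁ = (53.95×5.45) × 2.79 = 820.3 ft³/s
A₂ = 76.14 × 6.80 = 517.8 ft²
V₂ = Q/A₂ = 820.3/517.8 = 1.584 ft/s

1.58 ft/s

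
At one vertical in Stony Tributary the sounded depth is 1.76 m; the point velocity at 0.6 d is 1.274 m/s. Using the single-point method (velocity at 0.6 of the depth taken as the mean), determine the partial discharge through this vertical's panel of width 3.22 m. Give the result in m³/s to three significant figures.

7.22 m³/s

v̄ = v₀.₆ = 1.274 m/s
q = v̄ × d × w = 1.274 × 1.76 × 3.22 = 7.220 m³/s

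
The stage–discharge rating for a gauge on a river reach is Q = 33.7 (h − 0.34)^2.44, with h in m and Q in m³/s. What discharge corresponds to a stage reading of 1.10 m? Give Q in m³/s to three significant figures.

17.3 m³/s

Q = 33.7 × (1.10 − 0.34)^2.44 = 33.7 × 0.76^2.44 = 17.25 m³/s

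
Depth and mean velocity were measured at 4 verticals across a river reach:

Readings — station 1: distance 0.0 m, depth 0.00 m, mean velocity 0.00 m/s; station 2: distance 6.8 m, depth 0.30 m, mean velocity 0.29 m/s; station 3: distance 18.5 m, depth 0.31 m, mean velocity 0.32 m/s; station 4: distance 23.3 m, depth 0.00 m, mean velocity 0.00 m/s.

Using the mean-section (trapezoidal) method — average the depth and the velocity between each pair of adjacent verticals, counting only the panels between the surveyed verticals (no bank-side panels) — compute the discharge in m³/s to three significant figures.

1.36 m³/s

Panel 1-2: Δb = 6.8 m, d̄ = (0.00+0.30)/2 = 0.15, v̄ = (0.00+0.29)/2 = 0.145 → q = 6.8×0.15×0.145 = 0.1479 m³/s
Panel 2-3: Δb = 11.7 m, d̄ = (0.30+0.31)/2 = 0.305, v̄ = (0.29+0.32)/2 = 0.305 → q = 11.7×0.305×0.305 = 1.088 m³/s
Panel 3-4: Δb = 4.8 m, d̄ = (0.31+0.00)/2 = 0.155, v̄ = (0.32+0.00)/2 = 0.16 → q = 4.8×0.155×0.16 = 0.1190 m³/s
Q = Σ q = 1.355 m³/s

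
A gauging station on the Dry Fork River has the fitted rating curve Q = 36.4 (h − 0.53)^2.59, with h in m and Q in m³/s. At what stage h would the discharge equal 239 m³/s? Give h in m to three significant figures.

2.60 m

h − h₀ = (Q/C)^(1/b) = (239/36.4)^(1/2.59) = 2.068 m
h = 0.53 + 2.068 = 2.598 m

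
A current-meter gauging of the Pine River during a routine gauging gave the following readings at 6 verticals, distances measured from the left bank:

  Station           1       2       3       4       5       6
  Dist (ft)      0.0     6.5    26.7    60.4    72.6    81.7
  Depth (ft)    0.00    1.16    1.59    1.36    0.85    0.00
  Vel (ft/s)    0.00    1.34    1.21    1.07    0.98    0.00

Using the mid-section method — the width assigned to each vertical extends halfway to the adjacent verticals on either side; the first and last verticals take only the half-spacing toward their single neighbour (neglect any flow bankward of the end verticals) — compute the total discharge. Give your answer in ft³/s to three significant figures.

w_2 = (26.7 − 0.0)/2 = 13.35 ft; q_2 = 1.34 × 1.16 × 13.35 = 20.75 ft³/s
w_3 = (60.4 − 6.5)/2 = 26.95 ft; q_3 = 1.21 × 1.59 × 26.95 = 51.85 ft³/s
w_4 = (72.6 − 26.7)/2 = 22.95 ft; q_4 = 1.07 × 1.36 × 22.95 = 33.40 ft³/s
w_5 = (81.7 − 60.4)/2 = 10.65 ft; q_5 = 0.98 × 0.85 × 10.65 = 8.871 ft³/s
Stations 1, 6 contribute zero (depth or velocity is 0).
Q = Σ qᵢ = 114.9 ft³/s

115 ft³/s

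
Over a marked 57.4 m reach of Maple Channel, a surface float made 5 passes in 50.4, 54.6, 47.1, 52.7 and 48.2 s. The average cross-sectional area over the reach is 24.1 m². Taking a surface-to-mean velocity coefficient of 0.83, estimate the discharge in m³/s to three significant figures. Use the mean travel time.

22.7 m³/s

t̄ = (50.4 + 54.6 + 47.1 + 52.7 + 48.2) / 5 = 50.6 s
v_surface = L / t̄ = 57.4 / 50.6 = 1.134 m/s
v_mean = 0.83 × 1.134 = 0.9415 m/s
Q = A × v_mean = 24.1 × 0.9415 = 22.69 m³/s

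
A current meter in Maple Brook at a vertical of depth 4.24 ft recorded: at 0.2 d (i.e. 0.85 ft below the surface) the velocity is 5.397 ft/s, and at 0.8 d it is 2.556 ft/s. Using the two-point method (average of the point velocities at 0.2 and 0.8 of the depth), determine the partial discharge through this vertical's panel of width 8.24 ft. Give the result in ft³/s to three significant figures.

v̄ = (5.397 + 2.556) / 2 = 3.977 ft/s
q = v̄ × d × w = 3.977 × 4.24 × 8.24 = 138.9 ft³/s

139 ft³/s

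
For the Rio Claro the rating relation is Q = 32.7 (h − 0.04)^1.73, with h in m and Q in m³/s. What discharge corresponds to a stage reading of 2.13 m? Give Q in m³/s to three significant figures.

Q = 32.7 × (2.13 − 0.04)^1.73 = 32.7 × 2.09^1.73 = 117.1 m³/s

117 m³/s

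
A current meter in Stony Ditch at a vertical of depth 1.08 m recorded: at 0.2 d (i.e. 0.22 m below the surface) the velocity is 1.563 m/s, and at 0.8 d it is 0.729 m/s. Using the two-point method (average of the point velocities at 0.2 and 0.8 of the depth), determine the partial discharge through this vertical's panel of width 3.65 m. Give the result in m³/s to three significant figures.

4.52 m³/s

v̄ = (1.563 + 0.729) / 2 = 1.146 m/s
q = v̄ × d × w = 1.146 × 1.08 × 3.65 = 4.518 m³/s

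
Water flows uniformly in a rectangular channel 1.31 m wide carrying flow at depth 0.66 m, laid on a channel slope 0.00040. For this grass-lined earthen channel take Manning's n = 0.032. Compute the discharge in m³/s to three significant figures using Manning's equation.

A = b·y = 1.31 × 0.66 = 0.8646 m²
P = b + 2y = 1.31 + 2×0.66 = 2.630 m
R = A/P = 0.8646/2.630 = 0.3287 m
Q = (1/n)·A·R^(2/3)·S^(1/2) = (1/0.032) × 0.8646 × 0.3287^(2/3) × 0.00040^(1/2) = 0.2574 m³/s

0.257 m³/s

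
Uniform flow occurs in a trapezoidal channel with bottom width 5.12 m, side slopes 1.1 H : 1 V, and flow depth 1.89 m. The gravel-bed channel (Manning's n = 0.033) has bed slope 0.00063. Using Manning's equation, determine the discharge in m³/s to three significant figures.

12.1 m³/s

A = (b + z·y)·y = (5.12 + 1.1×1.89)×1.89 = 13.61 m²
P = b + 2y√(1+z²) = 5.12 + 2×1.89×√(1+1.1²) = 10.74 m
R = A/P = 13.61/10.74 = 1.267 m
Q = (1/n)·A·R^(2/3)·S^(1/2) = (1/0.033) × 13.61 × 1.267^(2/3) × 0.00063^(1/2) = 12.12 m³/s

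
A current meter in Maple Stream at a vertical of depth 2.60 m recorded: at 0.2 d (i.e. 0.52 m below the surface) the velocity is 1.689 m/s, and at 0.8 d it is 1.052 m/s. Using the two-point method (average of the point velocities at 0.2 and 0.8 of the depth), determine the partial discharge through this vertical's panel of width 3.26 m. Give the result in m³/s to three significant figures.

v̄ = (1.689 + 1.052) / 2 = 1.371 m/s
q = v̄ × d × w = 1.371 × 2.60 × 3.26 = 11.62 m³/s

11.6 m³/s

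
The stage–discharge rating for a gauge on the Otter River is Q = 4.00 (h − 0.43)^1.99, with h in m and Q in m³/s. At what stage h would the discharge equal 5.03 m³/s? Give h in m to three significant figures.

h − h₀ = (Q/C)^(1/b) = (5.03/4.00)^(1/1.99) = 1.122 m
h = 0.43 + 1.122 = 1.552 m

1.55 m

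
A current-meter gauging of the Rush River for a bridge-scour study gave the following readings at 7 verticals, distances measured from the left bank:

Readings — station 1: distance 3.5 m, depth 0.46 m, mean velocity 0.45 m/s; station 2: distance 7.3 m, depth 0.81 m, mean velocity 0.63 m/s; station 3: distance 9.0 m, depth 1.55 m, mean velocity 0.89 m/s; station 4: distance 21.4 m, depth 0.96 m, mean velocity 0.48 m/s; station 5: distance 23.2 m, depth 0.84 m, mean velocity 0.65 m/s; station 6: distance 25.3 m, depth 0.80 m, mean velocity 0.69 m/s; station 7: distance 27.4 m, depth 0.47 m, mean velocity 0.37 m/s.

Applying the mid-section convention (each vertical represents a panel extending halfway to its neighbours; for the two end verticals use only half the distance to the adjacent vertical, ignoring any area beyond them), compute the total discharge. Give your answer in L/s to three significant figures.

w_1 = (7.3 − 3.5)/2 = 1.9 m; q_1 = 0.45 × 0.46 × 1.9 = 0.3933 m³/s
w_2 = (9.0 − 3.5)/2 = 2.75 m; q_2 = 0.63 × 0.81 × 2.75 = 1.403 m³/s
w_3 = (21.4 − 7.3)/2 = 7.05 m; q_3 = 0.89 × 1.55 × 7.05 = 9.725 m³/s
w_4 = (23.2 − 9.0)/2 = 7.1 m; q_4 = 0.48 × 0.96 × 7.1 = 3.272 m³/s
w_5 = (25.3 − 21.4)/2 = 1.95 m; q_5 = 0.65 × 0.84 × 1.95 = 1.065 m³/s
w_6 = (27.4 − 23.2)/2 = 2.1 m; q_6 = 0.69 × 0.80 × 2.1 = 1.159 m³/s
w_7 = (27.4 − 25.3)/2 = 1.05 m; q_7 = 0.37 × 0.47 × 1.05 = 0.1826 m³/s
Q = Σ qᵢ = 17.20 m³/s
= 17.20 × 1000 = 17200 L/s

17200 L/s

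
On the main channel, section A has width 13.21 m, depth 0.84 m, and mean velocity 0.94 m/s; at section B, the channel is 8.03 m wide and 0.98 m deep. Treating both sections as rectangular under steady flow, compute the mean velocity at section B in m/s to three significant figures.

Q = A₁V₁ = (13.21×0.84) × 0.94 = 10.43 m³/s
A₂ = 8.03 × 0.98 = 7.869 m²
V₂ = Q/A₂ = 10.43/7.869 = 1.325 m/s

1.33 m/s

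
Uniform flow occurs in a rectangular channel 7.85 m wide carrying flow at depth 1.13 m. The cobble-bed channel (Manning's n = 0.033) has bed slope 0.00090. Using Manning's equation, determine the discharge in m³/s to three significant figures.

7.39 m³/s

A = b·y = 7.85 × 1.13 = 8.871 m²
P = b + 2y = 7.85 + 2×1.13 = 10.11 m
R = A/P = 8.871/10.11 = 0.8774 m
Q = (1/n)·A·R^(2/3)·S^(1/2) = (1/0.033) × 8.871 × 0.8774^(2/3) × 0.00090^(1/2) = 7.391 m³/s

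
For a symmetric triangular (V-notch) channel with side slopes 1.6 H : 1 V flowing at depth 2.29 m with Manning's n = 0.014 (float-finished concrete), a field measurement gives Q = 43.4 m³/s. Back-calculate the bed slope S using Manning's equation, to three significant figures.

A = z·y² = 1.6×2.29² = 8.391 m²
P = 2y√(1+z²) = 2×2.29×√(1+1.6²) = 8.642 m
R = A/P = 8.391/8.642 = 0.9710 m
S = (Q·n / (1·A·R^(2/3)))² = (43.4×0.014 / (1×8.391×0.9805))² = 0.005454

0.00545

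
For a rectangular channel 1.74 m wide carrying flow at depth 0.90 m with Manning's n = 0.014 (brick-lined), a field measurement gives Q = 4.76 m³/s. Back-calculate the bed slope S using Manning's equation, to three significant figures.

A = b·y = 1.74 × 0.90 = 1.566 m²
P = b + 2y = 1.74 + 2×0.90 = 3.540 m
R = A/P = 1.566/3.540 = 0.4424 m
S = (Q·n / (1·A·R^(2/3)))² = (4.76×0.014 / (1×1.566×0.5806))² = 0.005372

0.00537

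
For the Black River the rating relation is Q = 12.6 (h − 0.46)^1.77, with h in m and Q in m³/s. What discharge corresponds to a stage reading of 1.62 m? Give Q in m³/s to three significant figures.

16.4 m³/s

Q = 12.6 × (1.62 − 0.46)^1.77 = 12.6 × 1.16^1.77 = 16.39 m³/s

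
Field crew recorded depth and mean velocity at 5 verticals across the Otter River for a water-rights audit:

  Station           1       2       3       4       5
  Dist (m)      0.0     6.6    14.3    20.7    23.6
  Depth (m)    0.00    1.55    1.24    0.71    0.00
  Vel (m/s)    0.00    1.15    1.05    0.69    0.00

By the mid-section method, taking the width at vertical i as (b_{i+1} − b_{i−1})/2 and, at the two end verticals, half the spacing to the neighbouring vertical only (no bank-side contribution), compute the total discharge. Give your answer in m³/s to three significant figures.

w_2 = (14.3 − 0.0)/2 = 7.15 m; q_2 = 1.15 × 1.55 × 7.15 = 12.74 m³/s
w_3 = (20.7 − 6.6)/2 = 7.05 m; q_3 = 1.05 × 1.24 × 7.05 = 9.179 m³/s
w_4 = (23.6 − 14.3)/2 = 4.65 m; q_4 = 0.69 × 0.71 × 4.65 = 2.278 m³/s
Stations 1, 5 contribute zero (depth or velocity is 0).
Q = Σ qᵢ = 24.20 m³/s

24.2 m³/s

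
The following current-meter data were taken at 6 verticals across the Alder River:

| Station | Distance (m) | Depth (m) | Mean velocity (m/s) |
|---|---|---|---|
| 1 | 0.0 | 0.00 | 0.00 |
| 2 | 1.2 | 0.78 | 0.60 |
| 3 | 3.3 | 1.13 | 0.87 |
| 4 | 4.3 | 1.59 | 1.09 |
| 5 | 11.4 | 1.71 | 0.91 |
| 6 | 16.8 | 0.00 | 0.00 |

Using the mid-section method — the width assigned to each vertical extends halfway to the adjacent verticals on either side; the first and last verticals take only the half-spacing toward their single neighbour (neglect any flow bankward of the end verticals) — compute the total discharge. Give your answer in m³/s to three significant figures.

19.0 m³/s

w_2 = (3.3 − 0.0)/2 = 1.65 m; q_2 = 0.60 × 0.78 × 1.65 = 0.7722 m³/s
w_3 = (4.3 − 1.2)/2 = 1.55 m; q_3 = 0.87 × 1.13 × 1.55 = 1.524 m³/s
w_4 = (11.4 − 3.3)/2 = 4.05 m; q_4 = 1.09 × 1.59 × 4.05 = 7.019 m³/s
w_5 = (16.8 − 4.3)/2 = 6.25 m; q_5 = 0.91 × 1.71 × 6.25 = 9.726 m³/s
Stations 1, 6 contribute zero (depth or velocity is 0).
Q = Σ qᵢ = 19.04 m³/s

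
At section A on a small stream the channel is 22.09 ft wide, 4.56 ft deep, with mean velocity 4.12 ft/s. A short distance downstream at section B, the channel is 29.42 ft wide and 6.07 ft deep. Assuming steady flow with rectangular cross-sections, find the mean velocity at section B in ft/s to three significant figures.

Q = A₁V₁ = (22.09×4.56) × 4.12 = 415.0 ft³/s
A₂ = 29.42 × 6.07 = 178.6 ft²
V₂ = Q/A₂ = 415.0/178.6 = 2.324 ft/s

2.32 ft/s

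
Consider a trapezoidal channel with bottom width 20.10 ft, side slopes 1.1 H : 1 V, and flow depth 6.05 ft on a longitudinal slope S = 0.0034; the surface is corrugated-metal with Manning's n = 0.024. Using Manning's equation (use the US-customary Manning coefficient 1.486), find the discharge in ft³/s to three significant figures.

A = (b + z·y)·y = (20.10 + 1.1×6.05)×6.05 = 161.9 ft²
P = b + 2y√(1+z²) = 20.10 + 2×6.05×√(1+1.1²) = 38.09 ft
R = A/P = 161.9/38.09 = 4.250 ft
Q = (1.486/n)·A·R^(2/3)·S^(1/2) = (1.486/0.024) × 161.9 × 4.250^(2/3) × 0.0034^(1/2) = 1533 ft³/s

1530 ft³/s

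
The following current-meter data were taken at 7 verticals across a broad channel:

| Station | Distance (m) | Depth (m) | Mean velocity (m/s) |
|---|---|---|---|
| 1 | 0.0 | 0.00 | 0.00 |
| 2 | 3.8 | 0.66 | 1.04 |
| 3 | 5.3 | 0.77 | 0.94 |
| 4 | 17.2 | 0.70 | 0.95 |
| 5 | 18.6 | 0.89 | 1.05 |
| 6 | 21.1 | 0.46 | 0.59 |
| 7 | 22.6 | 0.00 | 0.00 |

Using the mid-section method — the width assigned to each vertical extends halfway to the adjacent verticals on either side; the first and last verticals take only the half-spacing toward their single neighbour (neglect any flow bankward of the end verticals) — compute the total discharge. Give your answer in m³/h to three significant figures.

48400 m³/h

w_2 = (5.3 − 0.0)/2 = 2.65 m; q_2 = 1.04 × 0.66 × 2.65 = 1.819 m³/s
w_3 = (17.2 − 3.8)/2 = 6.7 m; q_3 = 0.94 × 0.77 × 6.7 = 4.849 m³/s
w_4 = (18.6 − 5.3)/2 = 6.65 m; q_4 = 0.95 × 0.70 × 6.65 = 4.422 m³/s
w_5 = (21.1 − 17.2)/2 = 1.95 m; q_5 = 1.05 × 0.89 × 1.95 = 1.822 m³/s
w_6 = (22.6 − 18.6)/2 = 2 m; q_6 = 0.59 × 0.46 × 2 = 0.5428 m³/s
Stations 1, 7 contribute zero (depth or velocity is 0).
Q = Σ qᵢ = 13.46 m³/s
= 13.46 × 3600 = 48440 m³/h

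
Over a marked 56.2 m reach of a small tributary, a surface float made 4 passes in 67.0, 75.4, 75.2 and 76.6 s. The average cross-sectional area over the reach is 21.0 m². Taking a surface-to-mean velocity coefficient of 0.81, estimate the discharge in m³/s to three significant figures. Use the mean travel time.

t̄ = (67.0 + 75.4 + 75.2 + 76.6) / 4 = 73.55 s
v_surface = L / t̄ = 56.2 / 73.55 = 0.7641 m/s
v_mean = 0.81 × 0.7641 = 0.6189 m/s
Q = A × v_mean = 21.0 × 0.6189 = 13.00 m³/s

13.0 m³/s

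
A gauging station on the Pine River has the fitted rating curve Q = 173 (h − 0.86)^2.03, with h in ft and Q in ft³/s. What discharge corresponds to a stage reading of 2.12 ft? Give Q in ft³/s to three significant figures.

277 ft³/s

Q = 173 × (2.12 − 0.86)^2.03 = 173 × 1.26^2.03 = 276.6 ft³/s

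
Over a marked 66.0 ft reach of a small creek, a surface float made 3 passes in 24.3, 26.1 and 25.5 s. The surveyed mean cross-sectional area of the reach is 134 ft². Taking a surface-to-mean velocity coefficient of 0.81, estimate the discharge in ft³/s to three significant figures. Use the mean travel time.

283 ft³/s

t̄ = (24.3 + 26.1 + 25.5) / 3 = 25.3 s
v_surface = L / t̄ = 66.0 / 25.3 = 2.609 ft/s
v_mean = 0.81 × 2.609 = 2.113 ft/s
Q = A × v_mean = 134 × 2.113 = 283.1 ft³/s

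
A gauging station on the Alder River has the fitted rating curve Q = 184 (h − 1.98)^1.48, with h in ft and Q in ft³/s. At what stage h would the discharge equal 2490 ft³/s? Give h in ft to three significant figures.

7.79 ft

h − h₀ = (Q/C)^(1/b) = (2490/184)^(1/1.48) = 5.814 ft
h = 1.98 + 5.814 = 7.794 ft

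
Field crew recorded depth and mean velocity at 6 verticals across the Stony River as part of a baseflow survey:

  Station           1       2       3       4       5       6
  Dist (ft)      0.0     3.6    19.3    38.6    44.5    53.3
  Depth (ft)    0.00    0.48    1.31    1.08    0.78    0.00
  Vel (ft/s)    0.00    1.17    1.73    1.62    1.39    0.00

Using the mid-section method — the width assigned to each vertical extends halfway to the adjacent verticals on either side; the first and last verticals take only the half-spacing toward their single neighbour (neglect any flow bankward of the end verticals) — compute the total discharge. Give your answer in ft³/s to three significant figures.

75.1 ft³/s

w_2 = (19.3 − 0.0)/2 = 9.65 ft; q_2 = 1.17 × 0.48 × 9.65 = 5.419 ft³/s
w_3 = (38.6 − 3.6)/2 = 17.5 ft; q_3 = 1.73 × 1.31 × 17.5 = 39.66 ft³/s
w_4 = (44.5 − 19.3)/2 = 12.6 ft; q_4 = 1.62 × 1.08 × 12.6 = 22.04 ft³/s
w_5 = (53.3 − 38.6)/2 = 7.35 ft; q_5 = 1.39 × 0.78 × 7.35 = 7.969 ft³/s
Stations 1, 6 contribute zero (depth or velocity is 0).
Q = Σ qᵢ = 75.09 ft³/s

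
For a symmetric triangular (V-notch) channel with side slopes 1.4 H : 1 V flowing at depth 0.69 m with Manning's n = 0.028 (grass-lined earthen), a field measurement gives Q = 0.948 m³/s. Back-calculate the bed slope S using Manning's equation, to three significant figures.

0.00863

A = z·y² = 1.4×0.69² = 0.6665 m²
P = 2y√(1+z²) = 2×0.69×√(1+1.4²) = 2.374 m
R = A/P = 0.6665/2.374 = 0.2807 m
S = (Q·n / (1·A·R^(2/3)))² = (0.948×0.028 / (1×0.6665×0.4287))² = 0.008627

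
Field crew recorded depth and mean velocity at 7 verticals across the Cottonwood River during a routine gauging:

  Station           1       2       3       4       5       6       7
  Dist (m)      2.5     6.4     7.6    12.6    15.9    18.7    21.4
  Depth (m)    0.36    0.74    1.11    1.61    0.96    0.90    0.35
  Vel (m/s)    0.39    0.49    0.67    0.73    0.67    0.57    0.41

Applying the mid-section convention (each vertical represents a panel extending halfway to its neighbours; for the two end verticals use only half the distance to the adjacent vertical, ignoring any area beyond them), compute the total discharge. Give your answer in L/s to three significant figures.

w_1 = (6.4 − 2.5)/2 = 1.95 m; q_1 = 0.39 × 0.36 × 1.95 = 0.2738 m³/s
w_2 = (7.6 − 2.5)/2 = 2.55 m; q_2 = 0.49 × 0.74 × 2.55 = 0.9246 m³/s
w_3 = (12.6 − 6.4)/2 = 3.1 m; q_3 = 0.67 × 1.11 × 3.1 = 2.305 m³/s
w_4 = (15.9 − 7.6)/2 = 4.15 m; q_4 = 0.73 × 1.61 × 4.15 = 4.877 m³/s
w_5 = (18.7 − 12.6)/2 = 3.05 m; q_5 = 0.67 × 0.96 × 3.05 = 1.962 m³/s
w_6 = (21.4 − 15.9)/2 = 2.75 m; q_6 = 0.57 × 0.90 × 2.75 = 1.411 m³/s
w_7 = (21.4 − 18.7)/2 = 1.35 m; q_7 = 0.41 × 0.35 × 1.35 = 0.1937 m³/s
Q = Σ qᵢ = 11.95 m³/s
= 11.95 × 1000 = 11950 L/s

11900 L/s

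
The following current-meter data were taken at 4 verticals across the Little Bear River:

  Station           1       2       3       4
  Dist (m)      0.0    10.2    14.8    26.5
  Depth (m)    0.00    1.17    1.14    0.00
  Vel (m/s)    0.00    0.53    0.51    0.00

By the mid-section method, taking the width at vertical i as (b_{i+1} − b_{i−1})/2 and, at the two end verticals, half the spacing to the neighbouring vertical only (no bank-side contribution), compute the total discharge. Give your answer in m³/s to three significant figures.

w_2 = (14.8 − 0.0)/2 = 7.4 m; q_2 = 0.53 × 1.17 × 7.4 = 4.589 m³/s
w_3 = (26.5 − 10.2)/2 = 8.15 m; q_3 = 0.51 × 1.14 × 8.15 = 4.738 m³/s
Stations 1, 4 contribute zero (depth or velocity is 0).
Q = Σ qᵢ = 9.327 m³/s

9.33 m³/s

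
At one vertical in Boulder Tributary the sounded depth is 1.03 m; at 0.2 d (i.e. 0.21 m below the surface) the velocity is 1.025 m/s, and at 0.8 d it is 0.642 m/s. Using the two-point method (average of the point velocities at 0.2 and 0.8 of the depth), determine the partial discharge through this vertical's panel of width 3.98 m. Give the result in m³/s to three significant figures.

v̄ = (1.025 + 0.642) / 2 = 0.8335 m/s
q = v̄ × d × w = 0.8335 × 1.03 × 3.98 = 3.417 m³/s

3.42 m³/s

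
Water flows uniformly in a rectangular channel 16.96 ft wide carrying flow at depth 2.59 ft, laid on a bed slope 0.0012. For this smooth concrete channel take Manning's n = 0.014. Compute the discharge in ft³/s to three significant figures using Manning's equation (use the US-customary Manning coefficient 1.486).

255 ft³/s

A = b·y = 16.96 × 2.59 = 43.93 ft²
P = b + 2y = 16.96 + 2×2.59 = 22.14 ft
R = A/P = 43.93/22.14 = 1.984 ft
Q = (1.486/n)·A·R^(2/3)·S^(1/2) = (1.486/0.014) × 43.93 × 1.984^(2/3) × 0.0012^(1/2) = 255.0 ft³/s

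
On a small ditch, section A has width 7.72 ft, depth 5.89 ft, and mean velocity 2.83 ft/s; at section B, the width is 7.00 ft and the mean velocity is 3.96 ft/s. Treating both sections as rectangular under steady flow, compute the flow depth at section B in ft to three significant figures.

Q = A₁V₁ = (7.72×5.89) × 2.83 = 128.7 ft³/s
d₂ = Q/(b₂ V₂) = 128.7/(7.00×3.96) = 4.642 ft

4.64 ft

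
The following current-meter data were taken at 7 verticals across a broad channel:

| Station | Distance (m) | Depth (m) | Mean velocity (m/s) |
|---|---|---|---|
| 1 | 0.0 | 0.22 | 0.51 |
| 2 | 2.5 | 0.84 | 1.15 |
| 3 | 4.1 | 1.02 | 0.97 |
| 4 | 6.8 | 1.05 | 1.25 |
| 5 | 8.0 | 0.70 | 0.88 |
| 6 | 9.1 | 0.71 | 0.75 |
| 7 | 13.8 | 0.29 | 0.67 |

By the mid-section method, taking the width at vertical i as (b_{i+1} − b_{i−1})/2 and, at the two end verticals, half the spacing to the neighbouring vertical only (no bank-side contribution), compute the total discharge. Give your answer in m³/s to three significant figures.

9.52 m³/s

w_1 = (2.5 − 0.0)/2 = 1.25 m; q_1 = 0.51 × 0.22 × 1.25 = 0.1403 m³/s
w_2 = (4.1 − 0.0)/2 = 2.05 m; q_2 = 1.15 × 0.84 × 2.05 = 1.980 m³/s
w_3 = (6.8 − 2.5)/2 = 2.15 m; q_3 = 0.97 × 1.02 × 2.15 = 2.127 m³/s
w_4 = (8.0 − 4.1)/2 = 1.95 m; q_4 = 1.25 × 1.05 × 1.95 = 2.559 m³/s
w_5 = (9.1 − 6.8)/2 = 1.15 m; q_5 = 0.88 × 0.70 × 1.15 = 0.7084 m³/s
w_6 = (13.8 − 8.0)/2 = 2.9 m; q_6 = 0.75 × 0.71 × 2.9 = 1.544 m³/s
w_7 = (13.8 − 9.1)/2 = 2.35 m; q_7 = 0.67 × 0.29 × 2.35 = 0.4566 m³/s
Q = Σ qᵢ = 9.516 m³/s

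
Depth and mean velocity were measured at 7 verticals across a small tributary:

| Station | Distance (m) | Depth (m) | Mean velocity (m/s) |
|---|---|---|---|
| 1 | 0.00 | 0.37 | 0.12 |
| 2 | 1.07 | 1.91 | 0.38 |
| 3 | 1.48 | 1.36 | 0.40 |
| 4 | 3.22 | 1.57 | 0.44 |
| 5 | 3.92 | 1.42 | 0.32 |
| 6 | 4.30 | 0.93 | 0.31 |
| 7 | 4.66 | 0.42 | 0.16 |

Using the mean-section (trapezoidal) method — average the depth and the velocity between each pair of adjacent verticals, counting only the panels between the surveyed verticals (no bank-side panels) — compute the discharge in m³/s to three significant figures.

2.23 m³/s

Panel 1-2: Δb = 1.07 m, d̄ = (0.37+1.91)/2 = 1.14, v̄ = (0.12+0.38)/2 = 0.25 → q = 1.07×1.14×0.25 = 0.3050 m³/s
Panel 2-3: Δb = 0.41 m, d̄ = (1.91+1.36)/2 = 1.635, v̄ = (0.38+0.40)/2 = 0.39 → q = 0.41×1.635×0.39 = 0.2614 m³/s
Panel 3-4: Δb = 1.74 m, d̄ = (1.36+1.57)/2 = 1.465, v̄ = (0.40+0.44)/2 = 0.42 → q = 1.74×1.465×0.42 = 1.071 m³/s
Panel 4-5: Δb = 0.7 m, d̄ = (1.57+1.42)/2 = 1.495, v̄ = (0.44+0.32)/2 = 0.38 → q = 0.7×1.495×0.38 = 0.3977 m³/s
Panel 5-6: Δb = 0.38 m, d̄ = (1.42+0.93)/2 = 1.175, v̄ = (0.32+0.31)/2 = 0.315 → q = 0.38×1.175×0.315 = 0.1406 m³/s
Panel 6-7: Δb = 0.36 m, d̄ = (0.93+0.42)/2 = 0.675, v̄ = (0.31+0.16)/2 = 0.235 → q = 0.36×0.675×0.235 = 0.05711 m³/s
Q = Σ q = 2.232 m³/s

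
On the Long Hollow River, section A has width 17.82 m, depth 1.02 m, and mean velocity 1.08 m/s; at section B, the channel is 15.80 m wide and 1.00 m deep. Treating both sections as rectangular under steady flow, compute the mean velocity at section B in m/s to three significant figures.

1.24 m/s

Q = A₁V₁ = (17.82×1.02) × 1.08 = 19.63 m³/s
A₂ = 15.80 × 1.00 = 15.80 m²
V₂ = Q/A₂ = 19.63/15.80 = 1.242 m/s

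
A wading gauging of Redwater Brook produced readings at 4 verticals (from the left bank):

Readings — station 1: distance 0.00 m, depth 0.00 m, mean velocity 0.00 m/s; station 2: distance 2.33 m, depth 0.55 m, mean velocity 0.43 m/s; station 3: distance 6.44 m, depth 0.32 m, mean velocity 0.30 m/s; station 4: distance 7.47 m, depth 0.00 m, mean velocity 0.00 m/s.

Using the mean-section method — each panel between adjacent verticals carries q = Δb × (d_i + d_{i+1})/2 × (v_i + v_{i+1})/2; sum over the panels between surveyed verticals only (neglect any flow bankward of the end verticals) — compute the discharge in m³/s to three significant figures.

Panel 1-2: Δb = 2.33 m, d̄ = (0.00+0.55)/2 = 0.275, v̄ = (0.00+0.43)/2 = 0.215 → q = 2.33×0.275×0.215 = 0.1378 m³/s
Panel 2-3: Δb = 4.11 m, d̄ = (0.55+0.32)/2 = 0.435, v̄ = (0.43+0.30)/2 = 0.365 → q = 4.11×0.435×0.365 = 0.6526 m³/s
Panel 3-4: Δb = 1.03 m, d̄ = (0.32+0.00)/2 = 0.16, v̄ = (0.30+0.00)/2 = 0.15 → q = 1.03×0.16×0.15 = 0.02472 m³/s
Q = Σ q = 0.8150 m³/s

0.815 m³/s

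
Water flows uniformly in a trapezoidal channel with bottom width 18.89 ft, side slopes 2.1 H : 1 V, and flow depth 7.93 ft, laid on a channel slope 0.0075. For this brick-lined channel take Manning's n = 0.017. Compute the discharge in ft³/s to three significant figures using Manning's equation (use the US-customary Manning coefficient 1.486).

A = (b + z·y)·y = (18.89 + 2.1×7.93)×7.93 = 281.9 ft²
P = b + 2y√(1+z²) = 18.89 + 2×7.93×√(1+2.1²) = 55.78 ft
R = A/P = 281.9/55.78 = 5.053 ft
Q = (1.486/n)·A·R^(2/3)·S^(1/2) = (1.486/0.017) × 281.9 × 5.053^(2/3) × 0.0075^(1/2) = 6283 ft³/s

6280 ft³/s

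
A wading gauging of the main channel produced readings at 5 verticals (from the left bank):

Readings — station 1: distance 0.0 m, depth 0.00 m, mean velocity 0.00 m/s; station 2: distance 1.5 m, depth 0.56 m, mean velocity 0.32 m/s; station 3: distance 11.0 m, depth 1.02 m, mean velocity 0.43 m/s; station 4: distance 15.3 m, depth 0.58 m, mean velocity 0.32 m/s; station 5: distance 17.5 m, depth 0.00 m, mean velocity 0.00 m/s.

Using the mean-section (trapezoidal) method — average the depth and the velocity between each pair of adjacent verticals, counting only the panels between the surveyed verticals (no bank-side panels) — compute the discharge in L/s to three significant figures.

Panel 1-2: Δb = 1.5 m, d̄ = (0.00+0.56)/2 = 0.28, v̄ = (0.00+0.32)/2 = 0.16 → q = 1.5×0.28×0.16 = 0.06720 m³/s
Panel 2-3: Δb = 9.5 m, d̄ = (0.56+1.02)/2 = 0.79, v̄ = (0.32+0.43)/2 = 0.375 → q = 9.5×0.79×0.375 = 2.814 m³/s
Panel 3-4: Δb = 4.3 m, d̄ = (1.02+0.58)/2 = 0.8, v̄ = (0.43+0.32)/2 = 0.375 → q = 4.3×0.8×0.375 = 1.290 m³/s
Panel 4-5: Δb = 2.2 m, d̄ = (0.58+0.00)/2 = 0.29, v̄ = (0.32+0.00)/2 = 0.16 → q = 2.2×0.29×0.16 = 0.1021 m³/s
Q = Σ q = 4.274 m³/s
= 4.274 × 1000 = 4274 L/s

4270 L/s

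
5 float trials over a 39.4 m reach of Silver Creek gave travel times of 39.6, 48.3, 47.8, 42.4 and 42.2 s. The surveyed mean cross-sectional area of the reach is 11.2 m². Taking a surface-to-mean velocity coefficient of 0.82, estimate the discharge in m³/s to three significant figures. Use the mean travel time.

8.21 m³/s

t̄ = (39.6 + 48.3 + 47.8 + 42.4 + 42.2) / 5 = 44.06 s
v_surface = L / t̄ = 39.4 / 44.06 = 0.8942 m/s
v_mean = 0.82 × 0.8942 = 0.7333 m/s
Q = A × v_mean = 11.2 × 0.7333 = 8.213 m³/s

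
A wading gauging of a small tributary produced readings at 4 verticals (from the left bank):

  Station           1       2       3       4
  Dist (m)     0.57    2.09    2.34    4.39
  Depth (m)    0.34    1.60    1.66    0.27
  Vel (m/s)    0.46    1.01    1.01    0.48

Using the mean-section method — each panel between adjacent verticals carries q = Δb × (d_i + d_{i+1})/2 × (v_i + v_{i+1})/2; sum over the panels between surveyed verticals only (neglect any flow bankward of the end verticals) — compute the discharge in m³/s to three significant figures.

2.97 m³/s

Panel 1-2: Δb = 1.52 m, d̄ = (0.34+1.60)/2 = 0.97, v̄ = (0.46+1.01)/2 = 0.735 → q = 1.52×0.97×0.735 = 1.084 m³/s
Panel 2-3: Δb = 0.25 m, d̄ = (1.60+1.66)/2 = 1.63, v̄ = (1.01+1.01)/2 = 1.01 → q = 0.25×1.63×1.01 = 0.4116 m³/s
Panel 3-4: Δb = 2.05 m, d̄ = (1.66+0.27)/2 = 0.965, v̄ = (1.01+0.48)/2 = 0.745 → q = 2.05×0.965×0.745 = 1.474 m³/s
Q = Σ q = 2.969 m³/s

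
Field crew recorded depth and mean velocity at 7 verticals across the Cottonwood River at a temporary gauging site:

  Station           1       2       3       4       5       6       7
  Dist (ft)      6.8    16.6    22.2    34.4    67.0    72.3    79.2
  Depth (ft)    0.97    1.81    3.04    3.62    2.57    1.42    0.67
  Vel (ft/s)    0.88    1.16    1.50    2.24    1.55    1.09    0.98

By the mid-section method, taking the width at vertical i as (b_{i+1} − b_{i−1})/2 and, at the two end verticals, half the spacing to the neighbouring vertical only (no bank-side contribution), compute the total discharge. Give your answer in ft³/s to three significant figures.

330 ft³/s

w_1 = (16.6 − 6.8)/2 = 4.9 ft; q_1 = 0.88 × 0.97 × 4.9 = 4.183 ft³/s
w_2 = (22.2 − 6.8)/2 = 7.7 ft; q_2 = 1.16 × 1.81 × 7.7 = 16.17 ft³/s
w_3 = (34.4 − 16.6)/2 = 8.9 ft; q_3 = 1.50 × 3.04 × 8.9 = 40.58 ft³/s
w_4 = (67.0 − 22.2)/2 = 22.4 ft; q_4 = 2.24 × 3.62 × 22.4 = 181.6 ft³/s
w_5 = (72.3 − 34.4)/2 = 18.95 ft; q_5 = 1.55 × 2.57 × 18.95 = 75.49 ft³/s
w_6 = (79.2 − 67.0)/2 = 6.1 ft; q_6 = 1.09 × 1.42 × 6.1 = 9.442 ft³/s
w_7 = (79.2 − 72.3)/2 = 3.45 ft; q_7 = 0.98 × 0.67 × 3.45 = 2.265 ft³/s
Q = Σ qᵢ = 329.8 ft³/s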